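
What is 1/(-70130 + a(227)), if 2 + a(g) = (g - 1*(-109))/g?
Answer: -227/15919628 ≈ -1.4259e-5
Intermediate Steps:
a(g) = -2 + (109 + g)/g (a(g) = -2 + (g - 1*(-109))/g = -2 + (g + 109)/g = -2 + (109 + g)/g)
1/(-70130 + a(227)) = 1/(-70130 + (109 - 1*227)/227) = 1/(-70130 + (109 - 227)/227) = 1/(-70130 + (1/227)*(-118)) = 1/(-70130 - 118/227) = 1/(-15919628/227) = -227/15919628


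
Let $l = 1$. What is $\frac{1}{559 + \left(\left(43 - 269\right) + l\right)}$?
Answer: $\frac{1}{334} \approx 0.002994$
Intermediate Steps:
$\frac{1}{559 + \left(\left(43 - 269\right) + l\right)} = \frac{1}{559 + \left(\left(43 - 269\right) + 1\right)} = \frac{1}{559 + \left(-226 + 1\right)} = \frac{1}{559 - 225} = \frac{1}{334}$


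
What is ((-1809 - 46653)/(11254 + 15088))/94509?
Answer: -8077/414926013 ≈ -1.9466e-5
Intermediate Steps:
((-1809 - 46653)/(11254 + 15088))/94509 = -48462/26342*(1/94509) = -48462*1/26342*(1/94509) = -24231/13171*1/94509 = -8077/414926013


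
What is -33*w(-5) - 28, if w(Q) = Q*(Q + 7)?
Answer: 302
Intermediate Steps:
w(Q) = Q*(7 + Q)
-33*w(-5) - 28 = -(-165)*(7 - 5) - 28 = -(-165)*2 - 28 = -33*(-10) - 28 = 330 - 28 = 302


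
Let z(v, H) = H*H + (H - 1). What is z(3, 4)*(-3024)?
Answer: -57456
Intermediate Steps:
z(v, H) = -1 + H + H² (z(v, H) = H² + (-1 + H) = -1 + H + H²)
z(3, 4)*(-3024) = (-1 + 4 + 4²)*(-3024) = (-1 + 4 + 16)*(-3024) = 19*(-3024) = -57456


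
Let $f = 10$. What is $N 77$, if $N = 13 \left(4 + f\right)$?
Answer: $14014$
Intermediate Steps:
$N = 182$ ($N = 13 \left(4 + 10\right) = 13 \cdot 14 = 182$)
$N 77 = 182 \cdot 77 = 14014$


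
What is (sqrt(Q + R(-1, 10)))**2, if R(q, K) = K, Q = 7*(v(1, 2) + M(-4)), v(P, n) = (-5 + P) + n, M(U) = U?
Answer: -32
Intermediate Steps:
v(P, n) = -5 + P + n
Q = -42 (Q = 7*((-5 + 1 + 2) - 4) = 7*(-2 - 4) = 7*(-6) = -42)
(sqrt(Q + R(-1, 10)))**2 = (sqrt(-42 + 10))**2 = (sqrt(-32))**2 = (4*I*sqrt(2))**2 = -32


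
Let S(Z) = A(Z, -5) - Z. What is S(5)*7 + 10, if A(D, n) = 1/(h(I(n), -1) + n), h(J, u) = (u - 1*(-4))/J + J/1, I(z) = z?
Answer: -1360/53 ≈ -25.660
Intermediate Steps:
h(J, u) = J + (4 + u)/J (h(J, u) = (u + 4)/J + J*1 = (4 + u)/J + J = J + (4 + u)/J)
A(D, n) = 1/(n + (3 + n²)/n) (A(D, n) = 1/((4 - 1 + n²)/n + n) = 1/((3 + n²)/n + n) = 1/(n + (3 + n²)/n))
S(Z) = -5/53 - Z (S(Z) = -5/(3 + 2*(-5)²) - Z = -5/(3 + 2*25) - Z = -5/(3 + 50) - Z = -5/53 - Z)
S(5)*7 + 10 = (-5/53 - 1*5)*7 + 10 = (-5/53 - 5)*7 + 10 = -270/53*7 + 10 = -1890/53 + 10 = -1360/53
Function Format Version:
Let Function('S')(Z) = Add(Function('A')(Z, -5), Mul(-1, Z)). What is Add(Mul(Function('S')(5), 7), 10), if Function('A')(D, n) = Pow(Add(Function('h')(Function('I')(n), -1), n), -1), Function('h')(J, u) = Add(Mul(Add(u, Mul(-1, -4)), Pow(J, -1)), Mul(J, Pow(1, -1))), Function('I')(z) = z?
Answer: Rational(-1360, 53) ≈ -25.660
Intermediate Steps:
Function('h')(J, u) = Add(J, Mul(Pow(J, -1), Add(4, u))) (Function('h')(J, u) = Add(Mul(Add(u, 4), Pow(J, -1)), Mul(J, 1)) = Add(Mul(Add(4, u), Pow(J, -1)), J) = Add(Mul(Pow(J, -1), Add(4, u)), J) = Add(J, Mul(Pow(J, -1), Add(4, u))))
Function('A')(D, n) = Pow(Add(n, Mul(Pow(n, -1), Add(3, Pow(n, 2)))), -1) (Function('A')(D, n) = Pow(Add(Mul(Pow(n, -1), Add(4, -1, Pow(n, 2))), n), -1) = Pow(Add(Mul(Pow(n, -1), Add(3, Pow(n, 2))), n), -1) = Pow(Add(n, Mul(Pow(n, -1), Add(3, Pow(n, 2)))), -1))
Function('S')(Z) = Add(Rational(-5, 53), Mul(-1, Z)) (Function('S')(Z) = Add(Mul(-5, Pow(Add(3, Mul(2, Pow(-5, 2))), -1)), Mul(-1, Z)) = Add(Mul(-5, Pow(Add(3, Mul(2, 25)), -1)), Mul(-1, Z)) = Add(Mul(-5, Pow(Add(3, 50), -1)), Mul(-1, Z)) = Add(Mul(-5, Pow(53, -1)), Mul(-1, Z)) = Add(Mul(-5, Rational(1, 53)), Mul(-1, Z)) = Add(Rational(-5, 53), Mul(-1, Z)))
Add(Mul(Function('S')(5), 7), 10) = Add(Mul(Add(Rational(-5, 53), Mul(-1, 5)), 7), 10) = Add(Mul(Add(Rational(-5, 53), -5), 7), 10) = Add(Mul(Rational(-270, 53), 7), 10) = Add(Rational(-1890, 53), 10) = Rational(-1360, 53)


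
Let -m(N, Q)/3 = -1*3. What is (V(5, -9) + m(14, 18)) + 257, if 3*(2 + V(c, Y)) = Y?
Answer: 261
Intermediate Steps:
m(N, Q) = 9 (m(N, Q) = -(-3)*3 = -3*(-3) = 9)
V(c, Y) = -2 + Y/3
(V(5, -9) + m(14, 18)) + 257 = ((-2 + (⅓)*(-9)) + 9) + 257 = ((-2 - 3) + 9) + 257 = (-5 + 9) + 257 = 4 + 257 = 261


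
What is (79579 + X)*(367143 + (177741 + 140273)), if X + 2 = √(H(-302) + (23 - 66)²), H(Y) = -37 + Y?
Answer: 54522738589 + 685157*√1510 ≈ 5.4549e+10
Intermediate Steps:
X = -2 + √1510 (X = -2 + √((-37 - 302) + (23 - 66)²) = -2 + √(-339 + (-43)²) = -2 + √(-339 + 1849) = -2 + √1510 ≈ 36.859)
(79579 + X)*(367143 + (177741 + 140273)) = (79579 + (-2 + √1510))*(367143 + (177741 + 140273)) = (79577 + √1510)*(367143 + 318014) = (79577 + √1510)*685157 = 54522738589 + 685157*√1510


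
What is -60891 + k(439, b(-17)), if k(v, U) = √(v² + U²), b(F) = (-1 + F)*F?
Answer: -60891 + √286357 ≈ -60356.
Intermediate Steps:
b(F) = F*(-1 + F)
k(v, U) = √(U² + v²)
-60891 + k(439, b(-17)) = -60891 + √((-17*(-1 - 17))² + 439²) = -60891 + √((-17*(-18))² + 192721) = -60891 + √(306² + 192721) = -60891 + √(93636 + 192721) = -60891 + √286357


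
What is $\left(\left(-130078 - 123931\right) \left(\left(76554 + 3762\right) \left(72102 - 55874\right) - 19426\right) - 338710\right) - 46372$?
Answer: $-331062280510680$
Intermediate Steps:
$\left(\left(-130078 - 123931\right) \left(\left(76554 + 3762\right) \left(72102 - 55874\right) - 19426\right) - 338710\right) - 46372 = \left(- 254009 \left(80316 \cdot 16228 - 19426\right) - 338710\right) - 46372 = \left(- 254009 \left(1303368048 - 19426\right) - 338710\right) - 46372 = \left(\left(-254009\right) 1303348622 - 338710\right) - 46372 = \left(-331062280125598 - 338710\right) - 46372 = -331062280464308 - 46372 = -331062280510680$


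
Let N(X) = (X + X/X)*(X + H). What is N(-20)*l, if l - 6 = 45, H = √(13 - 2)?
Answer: 19380 - 969*√11 ≈ 16166.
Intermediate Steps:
H = √11 ≈ 3.3166
l = 51 (l = 6 + 45 = 51)
N(X) = (1 + X)*(X + √11) (N(X) = (X + X/X)*(X + √11) = (X + 1)*(X + √11) = (1 + X)*(X + √11))
N(-20)*l = (-20 + √11 + (-20)² - 20*√11)*51 = (-20 + √11 + 400 - 20*√11)*51 = (380 - 19*√11)*51 = 19380 - 969*√11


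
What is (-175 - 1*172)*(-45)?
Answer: 15615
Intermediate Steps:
(-175 - 1*172)*(-45) = (-175 - 172)*(-45) = -347*(-45) = 15615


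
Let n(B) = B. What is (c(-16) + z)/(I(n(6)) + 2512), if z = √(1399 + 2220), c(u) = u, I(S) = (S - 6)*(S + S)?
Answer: -1/157 + √3619/2512 ≈ 0.017579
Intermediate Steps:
I(S) = 2*S*(-6 + S) (I(S) = (-6 + S)*(2*S) = 2*S*(-6 + S))
z = √3619 ≈ 60.158
(c(-16) + z)/(I(n(6)) + 2512) = (-16 + √3619)/(2*6*(-6 + 6) + 2512) = (-16 + √3619)/(2*6*0 + 2512) = (-16 + √3619)/(0 + 2512) = (-16 + √3619)/2512 = (-16 + √3619)*(1/2512) = -1/157 + √3619/2512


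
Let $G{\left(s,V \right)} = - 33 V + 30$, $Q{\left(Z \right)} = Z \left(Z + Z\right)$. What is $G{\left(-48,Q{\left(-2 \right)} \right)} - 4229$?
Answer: $-4463$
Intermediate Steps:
$Q{\left(Z \right)} = 2 Z^{2}$ ($Q{\left(Z \right)} = Z 2 Z = 2 Z^{2}$)
$G{\left(s,V \right)} = 30 - 33 V$
$G{\left(-48,Q{\left(-2 \right)} \right)} - 4229 = \left(30 - 33 \cdot 2 \left(-2\right)^{2}\right) - 4229 = \left(30 - 33 \cdot 2 \cdot 4\right) - 4229 = \left(30 - 264\right) - 4229 = -234 - 4229 = -4463$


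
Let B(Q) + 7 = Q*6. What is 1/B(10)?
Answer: 1/53 ≈ 0.018868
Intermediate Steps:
B(Q) = -7 + 6*Q (B(Q) = -7 + Q*6 = -7 + 6*Q)
1/B(10) = 1/(-7 + 6*10) = 1/(-7 + 60) = 1/53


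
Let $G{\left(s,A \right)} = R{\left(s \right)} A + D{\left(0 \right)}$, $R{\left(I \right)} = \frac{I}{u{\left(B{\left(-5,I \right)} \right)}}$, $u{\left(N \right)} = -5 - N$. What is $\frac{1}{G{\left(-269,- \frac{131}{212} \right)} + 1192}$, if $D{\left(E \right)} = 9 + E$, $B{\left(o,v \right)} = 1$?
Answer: $\frac{1272}{1492433} \approx 0.0008523$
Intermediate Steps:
$R{\left(I \right)} = - \frac{I}{6}$ ($R{\left(I \right)} = \frac{I}{-5 - 1} = \frac{I}{-6} = I \left(- \frac{1}{6}\right) = - \frac{I}{6}$)
$G{\left(s,A \right)} = 9 - \frac{A s}{6}$ ($G{\left(s,A \right)} = - \frac{s}{6} A + \left(9 + 0\right) = - \frac{A s}{6} + 9 = 9 - \frac{A s}{6}$)
$\frac{1}{G{\left(-269,- \frac{131}{212} \right)} + 1192} = \frac{1}{\left(9 - \frac{1}{6} \left(- \frac{131}{212}\right) \left(-269\right)\right) + 1192} = \frac{1}{\left(9 - \frac{1}{6} \left(\left(-131\right) \frac{1}{212}\right) \left(-269\right)\right) + 1192} = \frac{1}{\left(9 - \left(- \frac{131}{1272}\right) \left(-269\right)\right) + 1192} = \frac{1}{\left(9 - \frac{35239}{1272}\right) + 1192} = \frac{1}{- \frac{23791}{1272} + 1192} = \frac{1}{\frac{1492433}{1272}} = \frac{1272}{1492433}$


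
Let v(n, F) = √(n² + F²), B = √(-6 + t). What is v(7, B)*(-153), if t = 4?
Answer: -153*√47 ≈ -1048.9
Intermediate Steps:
B = I*√2 (B = √(-6 + 4) = √(-2) = I*√2 ≈ 1.4142*I)
v(n, F) = √(F² + n²)
v(7, B)*(-153) = √((I*√2)² + 7²)*(-153) = √(-2 + 49)*(-153) = √47*(-153) = -153*√47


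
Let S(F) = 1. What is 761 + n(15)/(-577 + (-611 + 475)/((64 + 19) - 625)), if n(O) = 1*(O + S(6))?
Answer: 118939203/156299 ≈ 760.97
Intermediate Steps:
n(O) = 1 + O (n(O) = 1*(O + 1) = 1*(1 + O) = 1 + O)
761 + n(15)/(-577 + (-611 + 475)/((64 + 19) - 625)) = 761 + (1 + 15)/(-577 + (-611 + 475)/((64 + 19) - 625)) = 761 + 16/(-577 - 136/(83 - 625)) = 761 + 16/(-577 - 136/(-542)) = 761 + 16/(-577 - 136*(-1/542)) = 761 + 16/(-577 + 68/271) = 761 + 16/(-156299/271) = 761 - 271/156299*16 = 761 - 4336/156299 = 118939203/156299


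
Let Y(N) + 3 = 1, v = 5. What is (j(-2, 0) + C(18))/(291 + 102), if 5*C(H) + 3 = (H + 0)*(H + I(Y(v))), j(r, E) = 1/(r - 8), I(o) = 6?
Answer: 857/3930 ≈ 0.21807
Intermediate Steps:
Y(N) = -2 (Y(N) = -3 + 1 = -2)
j(r, E) = 1/(-8 + r)
C(H) = -⅗ + H*(6 + H)/5 (C(H) = -⅗ + ((H + 0)*(H + 6))/5 = -⅗ + (H*(6 + H))/5 = -⅗ + H*(6 + H)/5)
(j(-2, 0) + C(18))/(291 + 102) = (1/(-8 - 2) + (-⅗ + (⅕)*18² + (6/5)*18))/(291 + 102) = (1/(-10) + (-⅗ + (⅕)*324 + 108/5))/393 = (-⅒ + (-⅗ + 324/5 + 108/5))*(1/393) = (-⅒ + 429/5)*(1/393) = (857/10)*(1/393) = 857/3930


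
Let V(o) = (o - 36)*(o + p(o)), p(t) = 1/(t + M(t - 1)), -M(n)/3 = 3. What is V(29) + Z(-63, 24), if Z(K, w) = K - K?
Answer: -4067/20 ≈ -203.35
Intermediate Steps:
M(n) = -9 (M(n) = -3*3 = -9)
p(t) = 1/(-9 + t) (p(t) = 1/(t - 9) = 1/(-9 + t))
Z(K, w) = 0
V(o) = (-36 + o)*(o + 1/(-9 + o)) (V(o) = (o - 36)*(o + 1/(-9 + o)) = (-36 + o)*(o + 1/(-9 + o)))
V(29) + Z(-63, 24) = (-36 + 29 + 29*(-36 + 29)*(-9 + 29))/(-9 + 29) + 0 = (-36 + 29 + 29*(-7)*20)/20 + 0 = (-36 + 29 - 4060)/20 + 0 = (1/20)*(-4067) + 0 = -4067/20 + 0 = -4067/20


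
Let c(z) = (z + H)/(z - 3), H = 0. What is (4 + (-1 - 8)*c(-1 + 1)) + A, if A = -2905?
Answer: -2901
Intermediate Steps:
c(z) = z/(-3 + z) (c(z) = (z + 0)/(z - 3) = z/(-3 + z))
(4 + (-1 - 8)*c(-1 + 1)) + A = (4 + (-1 - 8)*((-1 + 1)/(-3 + (-1 + 1)))) - 2905 = (4 - 0/(-3 + 0)) - 2905 = (4 - 0/(-3)) - 2905 = (4 - 0*(-1)/3) - 2905 = (4 - 9*0) - 2905 = (4 + 0) - 2905 = 4 - 2905 = -2901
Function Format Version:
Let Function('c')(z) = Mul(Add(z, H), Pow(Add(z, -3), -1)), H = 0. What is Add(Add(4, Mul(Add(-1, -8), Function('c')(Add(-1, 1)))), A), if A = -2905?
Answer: -2901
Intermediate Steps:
Function('c')(z) = Mul(z, Pow(Add(-3, z), -1)) (Function('c')(z) = Mul(Add(z, 0), Pow(Add(z, -3), -1)) = Mul(z, Pow(Add(-3, z), -1)))
Add(Add(4, Mul(Add(-1, -8), Function('c')(Add(-1, 1)))), A) = Add(Add(4, Mul(Add(-1, -8), Mul(Add(-1, 1), Pow(Add(-3, Add(-1, 1)), -1)))), -2905) = Add(Add(4, Mul(-9, Mul(0, Pow(Add(-3, 0), -1)))), -2905) = Add(Add(4, Mul(-9, Mul(0, Pow(-3, -1)))), -2905) = Add(Add(4, Mul(-9, Mul(0, Rational(-1, 3)))), -2905) = Add(Add(4, Mul(-9, 0)), -2905) = Add(Add(4, 0), -2905) = Add(4, -2905) = -2901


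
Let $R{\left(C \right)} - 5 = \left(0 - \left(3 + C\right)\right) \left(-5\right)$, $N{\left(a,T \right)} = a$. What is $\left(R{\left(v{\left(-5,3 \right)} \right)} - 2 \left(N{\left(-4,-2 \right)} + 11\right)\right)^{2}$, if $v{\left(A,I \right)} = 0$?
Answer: $36$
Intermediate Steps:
$R{\left(C \right)} = 20 + 5 C$ ($R{\left(C \right)} = 5 + \left(0 - \left(3 + C\right)\right) \left(-5\right) = 5 + \left(-3 - C\right) \left(-5\right) = 5 + \left(15 + 5 C\right) = 20 + 5 C$)
$\left(R{\left(v{\left(-5,3 \right)} \right)} - 2 \left(N{\left(-4,-2 \right)} + 11\right)\right)^{2} = \left(\left(20 + 5 \cdot 0\right) - 2 \left(-4 + 11\right)\right)^{2} = \left(\left(20 + 0\right) - 14\right)^{2} = \left(20 - 14\right)^{2} = 6^{2} = 36$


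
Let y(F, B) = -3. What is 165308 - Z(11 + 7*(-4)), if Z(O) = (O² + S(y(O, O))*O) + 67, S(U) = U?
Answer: 164901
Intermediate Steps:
Z(O) = 67 + O² - 3*O (Z(O) = (O² - 3*O) + 67 = 67 + O² - 3*O)
165308 - Z(11 + 7*(-4)) = 165308 - (67 + (11 + 7*(-4))² - 3*(11 + 7*(-4))) = 165308 - (67 + (11 - 28)² - 3*(11 - 28)) = 165308 - (67 + (-17)² - 3*(-17)) = 165308 - (67 + 289 + 51) = 165308 - 1*407 = 165308 - 407 = 164901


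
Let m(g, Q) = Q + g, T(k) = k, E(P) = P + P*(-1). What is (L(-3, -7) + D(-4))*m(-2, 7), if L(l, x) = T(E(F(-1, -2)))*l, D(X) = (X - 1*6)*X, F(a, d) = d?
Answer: 200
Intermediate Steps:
E(P) = 0 (E(P) = P - P = 0)
D(X) = X*(-6 + X) (D(X) = (X - 6)*X = (-6 + X)*X = X*(-6 + X))
L(l, x) = 0 (L(l, x) = 0*l = 0)
(L(-3, -7) + D(-4))*m(-2, 7) = (0 - 4*(-6 - 4))*(7 - 2) = (0 - 4*(-10))*5 = (0 + 40)*5 = 40*5 = 200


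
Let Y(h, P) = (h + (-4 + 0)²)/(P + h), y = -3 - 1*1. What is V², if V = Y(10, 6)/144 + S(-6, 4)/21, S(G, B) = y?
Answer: 2088025/65028096 ≈ 0.032110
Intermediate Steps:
y = -4 (y = -3 - 1 = -4)
S(G, B) = -4
Y(h, P) = (16 + h)/(P + h) (Y(h, P) = (h + (-4)²)/(P + h) = (h + 16)/(P + h) = (16 + h)/(P + h))
V = -1445/8064 (V = ((16 + 10)/(6 + 10))/144 - 4/21 = (26/16)*(1/144) - 4*1/21 = ((1/16)*26)*(1/144) - 4/21 = (13/8)*(1/144) - 4/21 = 13/1152 - 4/21 = -1445/8064 ≈ -0.17919)
V² = (-1445/8064)² = 2088025/65028096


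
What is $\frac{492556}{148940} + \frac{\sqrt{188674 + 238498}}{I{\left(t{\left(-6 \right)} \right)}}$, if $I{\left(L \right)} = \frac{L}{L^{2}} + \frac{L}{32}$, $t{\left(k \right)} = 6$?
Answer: $\frac{123139}{37235} + \frac{96 \sqrt{106793}}{17} \approx 1848.7$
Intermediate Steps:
$I{\left(L \right)} = \frac{1}{L} + \frac{L}{32}$ ($I{\left(L \right)} = \frac{L}{L^{2}} + L \frac{1}{32} = \frac{1}{L} + \frac{L}{32}$)
$\frac{492556}{148940} + \frac{\sqrt{188674 + 238498}}{I{\left(t{\left(-6 \right)} \right)}} = \frac{492556}{148940} + \frac{\sqrt{188674 + 238498}}{\frac{1}{6} + \frac{1}{32} \cdot 6} = 492556 \cdot \frac{1}{148940} + \frac{\sqrt{427172}}{\frac{1}{6} + \frac{3}{16}} = \frac{123139}{37235} + \frac{2 \sqrt{106793}}{\frac{17}{48}} = \frac{123139}{37235} + 2 \sqrt{106793} \cdot \frac{48}{17} = \frac{123139}{37235} + \frac{96 \sqrt{106793}}{17}$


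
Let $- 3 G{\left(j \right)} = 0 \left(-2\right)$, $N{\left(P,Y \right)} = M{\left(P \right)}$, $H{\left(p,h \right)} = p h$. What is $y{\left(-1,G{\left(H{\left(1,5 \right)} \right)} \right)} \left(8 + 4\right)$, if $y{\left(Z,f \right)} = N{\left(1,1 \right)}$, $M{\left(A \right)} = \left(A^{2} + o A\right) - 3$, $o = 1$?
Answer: $-12$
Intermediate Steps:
$M{\left(A \right)} = -3 + A + A^{2}$ ($M{\left(A \right)} = \left(A^{2} + 1 A\right) - 3 = \left(A^{2} + A\right) - 3 = \left(A + A^{2}\right) - 3 = -3 + A + A^{2}$)
$H{\left(p,h \right)} = h p$
$N{\left(P,Y \right)} = -3 + P + P^{2}$
$G{\left(j \right)} = 0$ ($G{\left(j \right)} = - \frac{0 \left(-2\right)}{3} = \left(- \frac{1}{3}\right) 0 = 0$)
$y{\left(Z,f \right)} = -1$ ($y{\left(Z,f \right)} = -3 + 1 + 1^{2} = -3 + 1 + 1 = -1$)
$y{\left(-1,G{\left(H{\left(1,5 \right)} \right)} \right)} \left(8 + 4\right) = - (8 + 4) = \left(-1\right) 12 = -12$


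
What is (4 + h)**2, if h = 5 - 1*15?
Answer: 36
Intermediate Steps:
h = -10 (h = 5 - 15 = -10)
(4 + h)**2 = (4 - 10)**2 = (-6)**2 = 36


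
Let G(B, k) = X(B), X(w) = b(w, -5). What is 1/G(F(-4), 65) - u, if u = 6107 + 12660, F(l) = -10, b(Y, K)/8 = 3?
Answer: -450407/24 ≈ -18767.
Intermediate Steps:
b(Y, K) = 24 (b(Y, K) = 8*3 = 24)
X(w) = 24
G(B, k) = 24
u = 18767
1/G(F(-4), 65) - u = 1/24 - 1*18767 = 1/24 - 18767 = -450407/24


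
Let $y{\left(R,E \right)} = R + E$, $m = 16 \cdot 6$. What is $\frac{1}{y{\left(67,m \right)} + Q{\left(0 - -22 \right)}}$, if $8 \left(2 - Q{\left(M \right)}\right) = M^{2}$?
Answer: $\frac{2}{209} \approx 0.0095694$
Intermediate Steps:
$m = 96$
$y{\left(R,E \right)} = E + R$
$Q{\left(M \right)} = 2 - \frac{M^{2}}{8}$
$\frac{1}{y{\left(67,m \right)} + Q{\left(0 - -22 \right)}} = \frac{1}{\left(96 + 67\right) + \left(2 - \frac{\left(0 - -22\right)^{2}}{8}\right)} = \frac{1}{163 + \left(2 - \frac{\left(0 + 22\right)^{2}}{8}\right)} = \frac{1}{163 + \left(2 - \frac{22^{2}}{8}\right)} = \frac{1}{163 + \left(2 - \frac{121}{2}\right)} = \frac{1}{163 - \frac{117}{2}} = \frac{1}{\frac{209}{2}} = \frac{2}{209}$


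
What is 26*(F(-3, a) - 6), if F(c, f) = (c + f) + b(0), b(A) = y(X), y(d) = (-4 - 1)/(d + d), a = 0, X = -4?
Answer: -871/4 ≈ -217.75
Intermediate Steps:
y(d) = -5/(2*d) (y(d) = -5*1/(2*d) = -5/(2*d))
b(A) = 5/8 (b(A) = -5/2/(-4) = -5/2*(-¼) = 5/8)
F(c, f) = 5/8 + c + f (F(c, f) = (c + f) + 5/8 = 5/8 + c + f)
26*(F(-3, a) - 6) = 26*((5/8 - 3 + 0) - 6) = 26*(-19/8 - 6) = 26*(-67/8) = -871/4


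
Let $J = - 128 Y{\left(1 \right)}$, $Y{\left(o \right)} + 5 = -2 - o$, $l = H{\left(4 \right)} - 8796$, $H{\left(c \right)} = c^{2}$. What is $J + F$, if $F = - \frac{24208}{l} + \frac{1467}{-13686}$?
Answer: $\frac{10280452029}{10013590} \approx 1026.7$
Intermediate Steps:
$l = -8780$ ($l = 4^{2} - 8796 = 16 - 8796 = -8780$)
$Y{\left(o \right)} = -7 - o$ ($Y{\left(o \right)} = -5 - \left(2 + o\right) = -7 - o$)
$F = \frac{26535869}{10013590}$ ($F = - \frac{24208}{-8780} + \frac{1467}{-13686} = \left(-24208\right) \left(- \frac{1}{8780}\right) + 1467 \left(- \frac{1}{13686}\right) = \frac{6052}{2195} - \frac{489}{4562} = \frac{26535869}{10013590} \approx 2.65$)
$J = 1024$ ($J = - 128 \left(-7 - 1\right) = \left(-128\right) \left(-8\right) = 1024$)
$J + F = 1024 + \frac{26535869}{10013590} = \frac{10280452029}{10013590}$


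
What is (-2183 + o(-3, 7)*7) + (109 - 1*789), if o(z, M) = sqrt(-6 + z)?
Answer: -2863 + 21*I ≈ -2863.0 + 21.0*I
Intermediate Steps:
(-2183 + o(-3, 7)*7) + (109 - 1*789) = (-2183 + sqrt(-6 - 3)*7) + (109 - 1*789) = (-2183 + sqrt(-9)*7) + (109 - 789) = (-2183 + (3*I)*7) - 680 = (-2183 + 21*I) - 680 = -2863 + 21*I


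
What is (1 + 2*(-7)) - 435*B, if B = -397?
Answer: 172682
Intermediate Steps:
(1 + 2*(-7)) - 435*B = (1 + 2*(-7)) - 435*(-397) = (1 - 14) + 172695 = -13 + 172695 = 172682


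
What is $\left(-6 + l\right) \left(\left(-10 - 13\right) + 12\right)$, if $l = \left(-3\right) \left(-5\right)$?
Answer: $-99$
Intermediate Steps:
$l = 15$
$\left(-6 + l\right) \left(\left(-10 - 13\right) + 12\right) = \left(-6 + 15\right) \left(\left(-10 - 13\right) + 12\right) = 9 \left(\left(-10 - 13\right) + 12\right) = 9 \left(-23 + 12\right) = 9 \left(-11\right) = -99$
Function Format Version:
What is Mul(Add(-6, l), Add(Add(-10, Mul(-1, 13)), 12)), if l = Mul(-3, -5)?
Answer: -99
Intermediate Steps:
l = 15
Mul(Add(-6, l), Add(Add(-10, Mul(-1, 13)), 12)) = Mul(Add(-6, 15), Add(Add(-10, Mul(-1, 13)), 12)) = Mul(9, Add(Add(-10, -13), 12)) = Mul(9, Add(-23, 12)) = Mul(9, -11) = -99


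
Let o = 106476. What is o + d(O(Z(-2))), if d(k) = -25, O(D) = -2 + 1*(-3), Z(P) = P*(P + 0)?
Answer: 106451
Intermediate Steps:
Z(P) = P² (Z(P) = P*P = P²)
O(D) = -5 (O(D) = -2 - 3 = -5)
o + d(O(Z(-2))) = 106476 - 25 = 106451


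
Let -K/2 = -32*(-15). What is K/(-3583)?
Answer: 960/3583 ≈ 0.26793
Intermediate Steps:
K = -960 (K = -(-64)*(-15) = -2*480 = -960)
K/(-3583) = -960/(-3583) = -960*(-1/3583) = 960/3583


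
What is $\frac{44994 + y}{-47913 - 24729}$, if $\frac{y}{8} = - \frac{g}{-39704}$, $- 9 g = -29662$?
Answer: $- \frac{1004888330}{1622350107} \approx -0.6194$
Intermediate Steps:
$g = \frac{29662}{9}$ ($g = \left(- \frac{1}{9}\right) \left(-29662\right) = \frac{29662}{9} \approx 3295.8$)
$y = \frac{29662}{44667}$ ($y = 8 \left(- \frac{29662}{9 \left(-39704\right)}\right) = 8 \left(- \frac{29662 \left(-1\right)}{9 \cdot 39704}\right) = 8 \left(\left(-1\right) \left(- \frac{14831}{178668}\right)\right) = 8 \cdot \frac{14831}{178668} = \frac{29662}{44667} \approx 0.66407$)
$\frac{44994 + y}{-47913 - 24729} = \frac{44994 + \frac{29662}{44667}}{-47913 - 24729} = \frac{2009776660}{44667 \left(-72642\right)} = \frac{2009776660}{44667} \left(- \frac{1}{72642}\right) = - \frac{1004888330}{1622350107}$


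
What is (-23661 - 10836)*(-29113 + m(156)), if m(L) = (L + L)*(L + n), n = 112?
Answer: -1880189991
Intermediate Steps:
m(L) = 2*L*(112 + L) (m(L) = (L + L)*(L + 112) = (2*L)*(112 + L) = 2*L*(112 + L))
(-23661 - 10836)*(-29113 + m(156)) = (-23661 - 10836)*(-29113 + 2*156*(112 + 156)) = -34497*(-29113 + 2*156*268) = -34497*(-29113 + 83616) = -34497*54503 = -1880189991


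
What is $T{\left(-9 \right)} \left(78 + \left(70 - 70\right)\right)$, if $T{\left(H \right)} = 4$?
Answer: $312$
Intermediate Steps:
$T{\left(-9 \right)} \left(78 + \left(70 - 70\right)\right) = 4 \left(78 + \left(70 - 70\right)\right) = 4 \left(78 + 0\right) = 4 \cdot 78 = 312$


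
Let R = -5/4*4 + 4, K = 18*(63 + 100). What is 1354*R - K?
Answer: -4288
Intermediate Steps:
K = 2934 (K = 18*163 = 2934)
R = -1 (R = -5*1/4*4 + 4 = -5/4*4 + 4 = -5 + 4 = -1)
1354*R - K = 1354*(-1) - 1*2934 = -1354 - 2934 = -4288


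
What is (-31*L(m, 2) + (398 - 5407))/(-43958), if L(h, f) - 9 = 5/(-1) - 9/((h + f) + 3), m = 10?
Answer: 12786/109895 ≈ 0.11635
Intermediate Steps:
L(h, f) = 4 - 9/(3 + f + h) (L(h, f) = 9 + (5/(-1) - 9/((h + f) + 3)) = 9 + (5*(-1) - 9/((f + h) + 3)) = 9 + (-5 - 9/(3 + f + h)) = 4 - 9/(3 + f + h))
(-31*L(m, 2) + (398 - 5407))/(-43958) = (-31*(3 + 4*2 + 4*10)/(3 + 2 + 10) + (398 - 5407))/(-43958) = (-31*(3 + 8 + 40)/15 - 5009)*(-1/43958) = (-31*51/15 - 5009)*(-1/43958) = (-31*17/5 - 5009)*(-1/43958) = (-527/5 - 5009)*(-1/43958) = -25572/5*(-1/43958) = 12786/109895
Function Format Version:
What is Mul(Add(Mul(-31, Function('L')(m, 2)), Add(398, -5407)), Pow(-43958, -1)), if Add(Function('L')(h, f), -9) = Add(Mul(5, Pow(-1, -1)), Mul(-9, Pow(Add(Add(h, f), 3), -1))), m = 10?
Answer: Rational(12786, 109895) ≈ 0.11635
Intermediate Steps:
Function('L')(h, f) = Add(4, Mul(-9, Pow(Add(3, f, h), -1))) (Function('L')(h, f) = Add(9, Add(Mul(5, Pow(-1, -1)), Mul(-9, Pow(Add(Add(h, f), 3), -1)))) = Add(9, Add(Mul(5, -1), Mul(-9, Pow(Add(Add(f, h), 3), -1)))) = Add(9, Add(-5, Mul(-9, Pow(Add(3, f, h), -1)))) = Add(4, Mul(-9, Pow(Add(3, f, h), -1))))
Mul(Add(Mul(-31, Function('L')(m, 2)), Add(398, -5407)), Pow(-43958, -1)) = Mul(Add(Mul(-31, Mul(Pow(Add(3, 2, 10), -1), Add(3, Mul(4, 2), Mul(4, 10)))), Add(398, -5407)), Pow(-43958, -1)) = Mul(Add(Mul(-31, Mul(Pow(15, -1), Add(3, 8, 40))), -5009), Rational(-1, 43958)) = Mul(Add(Mul(-31, Mul(Rational(1, 15), 51)), -5009), Rational(-1, 43958)) = Mul(Add(Mul(-31, Rational(17, 5)), -5009), Rational(-1, 43958)) = Mul(Add(Rational(-527, 5), -5009), Rational(-1, 43958)) = Mul(Rational(-25572, 5), Rational(-1, 43958)) = Rational(12786, 109895)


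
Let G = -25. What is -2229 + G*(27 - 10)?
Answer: -2654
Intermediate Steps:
-2229 + G*(27 - 10) = -2229 - 25*(27 - 10) = -2229 - 25*17 = -2229 - 425 = -2654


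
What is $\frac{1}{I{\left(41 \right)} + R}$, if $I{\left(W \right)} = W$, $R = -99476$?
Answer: $- \frac{1}{99435} \approx -1.0057 \cdot 10^{-5}$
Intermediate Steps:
$\frac{1}{I{\left(41 \right)} + R} = \frac{1}{41 - 99476} = \frac{1}{-99435} = - \frac{1}{99435}$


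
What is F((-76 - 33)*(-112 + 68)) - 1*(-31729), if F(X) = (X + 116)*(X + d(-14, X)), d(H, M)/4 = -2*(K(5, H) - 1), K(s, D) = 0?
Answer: 23628977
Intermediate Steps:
d(H, M) = 8 (d(H, M) = 4*(-2*(0 - 1)) = 4*(-2*(-1)) = 4*2 = 8)
F(X) = (8 + X)*(116 + X) (F(X) = (X + 116)*(X + 8) = (116 + X)*(8 + X) = (8 + X)*(116 + X))
F((-76 - 33)*(-112 + 68)) - 1*(-31729) = (928 + ((-76 - 33)*(-112 + 68))² + 124*((-76 - 33)*(-112 + 68))) - 1*(-31729) = (928 + (-109*(-44))² + 124*(-109*(-44))) + 31729 = (928 + 4796² + 124*4796) + 31729 = (928 + 23001616 + 594704) + 31729 = 23597248 + 31729 = 23628977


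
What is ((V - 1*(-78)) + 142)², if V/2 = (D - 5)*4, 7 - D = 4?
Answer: 41616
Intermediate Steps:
D = 3 (D = 7 - 1*4 = 7 - 4 = 3)
V = -16 (V = 2*((3 - 5)*4) = 2*(-2*4) = 2*(-8) = -16)
((V - 1*(-78)) + 142)² = ((-16 - 1*(-78)) + 142)² = ((-16 + 78) + 142)² = (62 + 142)² = 204² = 41616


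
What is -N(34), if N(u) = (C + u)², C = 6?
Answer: -1600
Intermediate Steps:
N(u) = (6 + u)²
-N(34) = -(6 + 34)² = -1*40² = -1*1600 = -1600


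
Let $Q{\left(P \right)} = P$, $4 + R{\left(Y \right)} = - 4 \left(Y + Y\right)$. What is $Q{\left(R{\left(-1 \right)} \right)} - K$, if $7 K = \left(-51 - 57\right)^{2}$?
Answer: $- \frac{11636}{7} \approx -1662.3$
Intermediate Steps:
$R{\left(Y \right)} = -4 - 8 Y$ ($R{\left(Y \right)} = -4 - 4 \left(Y + Y\right) = -4 - 4 \cdot 2 Y = -4 - 8 Y$)
$K = \frac{11664}{7}$ ($K = \frac{\left(-51 - 57\right)^{2}}{7} = \frac{\left(-108\right)^{2}}{7} = \frac{1}{7} \cdot 11664 = \frac{11664}{7} \approx 1666.3$)
$Q{\left(R{\left(-1 \right)} \right)} - K = \left(-4 - -8\right) - \frac{11664}{7} = \left(-4 + 8\right) - \frac{11664}{7} = 4 - \frac{11664}{7} = - \frac{11636}{7}$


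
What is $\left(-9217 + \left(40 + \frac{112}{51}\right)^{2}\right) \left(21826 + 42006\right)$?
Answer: $- \frac{1234658523416}{2601} \approx -4.7469 \cdot 10^{8}$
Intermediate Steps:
$\left(-9217 + \left(40 + \frac{112}{51}\right)^{2}\right) \left(21826 + 42006\right) = \left(-9217 + \left(40 + 112 \cdot \frac{1}{51}\right)^{2}\right) 63832 = \left(-9217 + \left(40 + \frac{112}{51}\right)^{2}\right) 63832 = \left(-9217 + \left(\frac{2152}{51}\right)^{2}\right) 63832 = \left(-9217 + \frac{4631104}{2601}\right) 63832 = \left(- \frac{19342313}{2601}\right) 63832 = - \frac{1234658523416}{2601}$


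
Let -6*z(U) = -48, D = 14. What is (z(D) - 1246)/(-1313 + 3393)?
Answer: -619/1040 ≈ -0.59519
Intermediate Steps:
z(U) = 8 (z(U) = -1/6*(-48) = 8)
(z(D) - 1246)/(-1313 + 3393) = (8 - 1246)/(-1313 + 3393) = -1238/2080 = -1238*1/2080 = -619/1040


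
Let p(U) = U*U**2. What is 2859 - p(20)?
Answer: -5141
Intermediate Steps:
p(U) = U**3
2859 - p(20) = 2859 - 1*20**3 = 2859 - 1*8000 = 2859 - 8000 = -5141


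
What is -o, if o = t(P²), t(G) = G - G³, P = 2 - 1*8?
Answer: 46620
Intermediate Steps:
P = -6 (P = 2 - 8 = -6)
o = -46620 (o = (-6)² - ((-6)²)³ = 36 - 1*36³ = 36 - 1*46656 = 36 - 46656 = -46620)
-o = -1*(-46620) = 46620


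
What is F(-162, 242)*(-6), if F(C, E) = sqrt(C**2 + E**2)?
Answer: -12*sqrt(21202) ≈ -1747.3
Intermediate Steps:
F(-162, 242)*(-6) = sqrt((-162)**2 + 242**2)*(-6) = sqrt(26244 + 58564)*(-6) = sqrt(84808)*(-6) = (2*sqrt(21202))*(-6) = -12*sqrt(21202)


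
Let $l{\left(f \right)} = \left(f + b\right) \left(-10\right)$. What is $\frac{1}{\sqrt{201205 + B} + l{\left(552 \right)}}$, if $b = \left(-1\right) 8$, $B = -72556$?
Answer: $- \frac{5440}{29464951} - \frac{\sqrt{128649}}{29464951} \approx -0.0001968$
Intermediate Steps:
$b = -8$
$l{\left(f \right)} = 80 - 10 f$ ($l{\left(f \right)} = \left(f - 8\right) \left(-10\right) = \left(-8 + f\right) \left(-10\right) = 80 - 10 f$)
$\frac{1}{\sqrt{201205 + B} + l{\left(552 \right)}} = \frac{1}{\sqrt{201205 - 72556} + \left(80 - 5520\right)} = \frac{1}{\sqrt{128649} + \left(80 - 5520\right)} = \frac{1}{\sqrt{128649} - 5440} = \frac{1}{-5440 + \sqrt{128649}}$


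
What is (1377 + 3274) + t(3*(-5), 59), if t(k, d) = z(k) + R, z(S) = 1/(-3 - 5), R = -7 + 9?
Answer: 37223/8 ≈ 4652.9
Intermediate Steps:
R = 2
z(S) = -⅛ (z(S) = 1/(-8) = -⅛)
t(k, d) = 15/8 (t(k, d) = -⅛ + 2 = 15/8)
(1377 + 3274) + t(3*(-5), 59) = (1377 + 3274) + 15/8 = 4651 + 15/8 = 37223/8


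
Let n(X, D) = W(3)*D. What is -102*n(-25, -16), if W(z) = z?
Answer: 4896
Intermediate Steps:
n(X, D) = 3*D
-102*n(-25, -16) = -306*(-16) = -102*(-48) = 4896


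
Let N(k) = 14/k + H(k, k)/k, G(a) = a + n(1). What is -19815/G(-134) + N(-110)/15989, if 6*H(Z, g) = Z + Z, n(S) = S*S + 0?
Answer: 52275640297/350878605 ≈ 148.98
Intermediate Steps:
n(S) = S² (n(S) = S² + 0 = S²)
H(Z, g) = Z/3 (H(Z, g) = (Z + Z)/6 = (2*Z)/6 = Z/3)
G(a) = 1 + a (G(a) = a + 1² = a + 1 = 1 + a)
N(k) = ⅓ + 14/k (N(k) = 14/k + (k/3)/k = 14/k + ⅓ = ⅓ + 14/k)
-19815/G(-134) + N(-110)/15989 = -19815/(1 - 134) + ((⅓)*(42 - 110)/(-110))/15989 = -19815/(-133) + ((⅓)*(-1/110)*(-68))*(1/15989) = -19815*(-1/133) + (34/165)*(1/15989) = 19815/133 + 34/2638185 = 52275640297/350878605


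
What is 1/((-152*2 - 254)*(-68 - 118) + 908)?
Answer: 1/104696 ≈ 9.5515e-6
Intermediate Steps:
1/((-152*2 - 254)*(-68 - 118) + 908) = 1/((-304 - 254)*(-186) + 908) = 1/(-558*(-186) + 908) = 1/(103788 + 908) = 1/104696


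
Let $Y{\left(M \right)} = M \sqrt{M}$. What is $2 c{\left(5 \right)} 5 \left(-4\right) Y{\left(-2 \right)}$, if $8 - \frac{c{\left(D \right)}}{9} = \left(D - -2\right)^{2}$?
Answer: $- 29520 i \sqrt{2} \approx - 41748.0 i$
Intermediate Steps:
$c{\left(D \right)} = 72 - 9 \left(2 + D\right)^{2}$ ($c{\left(D \right)} = 72 - 9 \left(D - -2\right)^{2} = 72 - 9 \left(D + 2\right)^{2} = 72 - 9 \left(2 + D\right)^{2}$)
$Y{\left(M \right)} = M^{\frac{3}{2}}$
$2 c{\left(5 \right)} 5 \left(-4\right) Y{\left(-2 \right)} = 2 \left(72 - 9 \left(2 + 5\right)^{2}\right) 5 \left(-4\right) \left(-2\right)^{\frac{3}{2}} = 2 \left(72 - 9 \cdot 7^{2}\right) 5 \left(-4\right) \left(- 2 i \sqrt{2}\right) = 2 \left(72 - 441\right) 5 \left(-4\right) \left(- 2 i \sqrt{2}\right) = 2 \left(-369\right) 5 \left(-4\right) \left(- 2 i \sqrt{2}\right) = 2 \left(\left(-1845\right) \left(-4\right)\right) \left(- 2 i \sqrt{2}\right) = 2 \cdot 7380 \left(- 2 i \sqrt{2}\right) = 14760 \left(- 2 i \sqrt{2}\right) = - 29520 i \sqrt{2}$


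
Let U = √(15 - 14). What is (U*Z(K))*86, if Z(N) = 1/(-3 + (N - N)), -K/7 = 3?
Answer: -86/3 ≈ -28.667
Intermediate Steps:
K = -21 (K = -7*3 = -21)
U = 1 (U = √1 = 1)
Z(N) = -⅓ (Z(N) = 1/(-3 + 0) = 1/(-3) = -⅓)
(U*Z(K))*86 = (1*(-⅓))*86 = -⅓*86 = -86/3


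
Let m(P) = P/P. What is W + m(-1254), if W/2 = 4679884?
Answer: 9359769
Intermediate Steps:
W = 9359768 (W = 2*4679884 = 9359768)
m(P) = 1
W + m(-1254) = 9359768 + 1 = 9359769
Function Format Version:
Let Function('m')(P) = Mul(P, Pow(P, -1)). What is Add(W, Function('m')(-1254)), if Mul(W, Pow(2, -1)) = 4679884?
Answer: 9359769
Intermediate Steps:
W = 9359768 (W = Mul(2, 4679884) = 9359768)
Function('m')(P) = 1
Add(W, Function('m')(-1254)) = Add(9359768, 1) = 9359769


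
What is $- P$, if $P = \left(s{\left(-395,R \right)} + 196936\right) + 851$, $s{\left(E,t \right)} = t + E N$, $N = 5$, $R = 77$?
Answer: $-195889$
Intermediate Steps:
$s{\left(E,t \right)} = t + 5 E$ ($s{\left(E,t \right)} = t + E 5 = t + 5 E$)
$P = 195889$ ($P = \left(\left(77 + 5 \left(-395\right)\right) + 196936\right) + 851 = \left(\left(77 - 1975\right) + 196936\right) + 851 = \left(-1898 + 196936\right) + 851 = 195038 + 851 = 195889$)
$- P = \left(-1\right) 195889 = -195889$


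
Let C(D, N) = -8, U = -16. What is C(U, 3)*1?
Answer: -8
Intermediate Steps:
C(U, 3)*1 = -8*1 = -8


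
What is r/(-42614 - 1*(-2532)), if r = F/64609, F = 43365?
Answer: -885/52850162 ≈ -1.6745e-5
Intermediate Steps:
r = 43365/64609 ≈ 0.67119
r/(-42614 - 1*(-2532)) = 43365/(64609*(-42614 - 1*(-2532))) = 43365/(64609*(-42614 + 2532)) = (43365/64609)/(-40082) = (43365/64609)*(-1/40082) = -885/52850162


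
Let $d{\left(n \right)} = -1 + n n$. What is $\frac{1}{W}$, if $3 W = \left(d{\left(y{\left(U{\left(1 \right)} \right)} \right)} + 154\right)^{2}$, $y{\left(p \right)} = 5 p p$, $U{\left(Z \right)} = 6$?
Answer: $\frac{1}{353232603} \approx 2.831 \cdot 10^{-9}$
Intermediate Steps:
$y{\left(p \right)} = 5 p^{2}$
$d{\left(n \right)} = -1 + n^{2}$
$W = 353232603$ ($W = \frac{\left(\left(-1 + \left(5 \cdot 6^{2}\right)^{2}\right) + 154\right)^{2}}{3} = \frac{\left(\left(-1 + \left(5 \cdot 36\right)^{2}\right) + 154\right)^{2}}{3} = \frac{\left(\left(-1 + 180^{2}\right) + 154\right)^{2}}{3} = \frac{\left(\left(-1 + 32400\right) + 154\right)^{2}}{3} = \frac{\left(32399 + 154\right)^{2}}{3} = \frac{32553^{2}}{3} = \frac{1}{3} \cdot 1059697809 = 353232603$)
$\frac{1}{W} = \frac{1}{353232603}$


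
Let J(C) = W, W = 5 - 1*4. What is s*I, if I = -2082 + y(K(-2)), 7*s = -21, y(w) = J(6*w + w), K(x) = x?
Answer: 6243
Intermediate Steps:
W = 1 (W = 5 - 4 = 1)
J(C) = 1
y(w) = 1
s = -3 (s = (1/7)*(-21) = -3)
I = -2081 (I = -2082 + 1 = -2081)
s*I = -3*(-2081) = 6243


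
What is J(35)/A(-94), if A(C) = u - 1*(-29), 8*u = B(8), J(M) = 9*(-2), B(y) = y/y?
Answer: -144/233 ≈ -0.61803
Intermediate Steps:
B(y) = 1
J(M) = -18
u = ⅛ (u = (⅛)*1 = ⅛ ≈ 0.12500)
A(C) = 233/8 (A(C) = ⅛ - 1*(-29) = ⅛ + 29 = 233/8)
J(35)/A(-94) = -18/233/8 = -18*8/233 = -144/233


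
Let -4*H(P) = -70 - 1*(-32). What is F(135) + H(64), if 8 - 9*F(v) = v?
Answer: -83/18 ≈ -4.6111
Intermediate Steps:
H(P) = 19/2 (H(P) = -(-70 - 1*(-32))/4 = -(-70 + 32)/4 = -¼*(-38) = 19/2)
F(v) = 8/9 - v/9
F(135) + H(64) = (8/9 - ⅑*135) + 19/2 = (8/9 - 15) + 19/2 = -127/9 + 19/2 = -83/18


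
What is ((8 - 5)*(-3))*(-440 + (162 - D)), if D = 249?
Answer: 4743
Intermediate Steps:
((8 - 5)*(-3))*(-440 + (162 - D)) = ((8 - 5)*(-3))*(-440 + (162 - 1*249)) = (3*(-3))*(-440 + (162 - 249)) = -9*(-440 - 87) = -9*(-527) = 4743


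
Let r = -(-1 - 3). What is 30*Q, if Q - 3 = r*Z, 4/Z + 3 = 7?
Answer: 210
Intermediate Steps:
Z = 1 (Z = 4/(-3 + 7) = 4/4 = 4*(1/4) = 1)
r = 4 (r = -1*(-4) = 4)
Q = 7 (Q = 3 + 4*1 = 3 + 4 = 7)
30*Q = 30*7 = 210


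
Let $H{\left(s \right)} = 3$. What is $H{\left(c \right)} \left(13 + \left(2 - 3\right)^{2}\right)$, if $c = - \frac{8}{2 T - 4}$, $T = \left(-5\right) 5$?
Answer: $42$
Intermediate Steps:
$T = -25$
$c = \frac{4}{27}$ ($c = - \frac{8}{2 \left(-25\right) - 4} = - \frac{8}{-50 - 4} = - \frac{8}{-54} = \left(-8\right) \left(- \frac{1}{54}\right) = \frac{4}{27} \approx 0.14815$)
$H{\left(c \right)} \left(13 + \left(2 - 3\right)^{2}\right) = 3 \left(13 + \left(2 - 3\right)^{2}\right) = 3 \left(13 + \left(-1\right)^{2}\right) = 3 \left(13 + 1\right) = 3 \cdot 14 = 42$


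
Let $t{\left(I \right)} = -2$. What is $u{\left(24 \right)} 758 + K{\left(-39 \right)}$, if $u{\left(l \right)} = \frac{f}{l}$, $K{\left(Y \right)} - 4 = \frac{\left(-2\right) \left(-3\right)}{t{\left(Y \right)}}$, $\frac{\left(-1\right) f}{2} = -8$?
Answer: $\frac{1519}{3} \approx 506.33$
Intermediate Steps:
$f = 16$ ($f = \left(-2\right) \left(-8\right) = 16$)
$K{\left(Y \right)} = 1$ ($K{\left(Y \right)} = 4 + \frac{\left(-2\right) \left(-3\right)}{-2} = 4 + 6 \left(- \frac{1}{2}\right) = 4 - 3 = 1$)
$u{\left(l \right)} = \frac{16}{l}$
$u{\left(24 \right)} 758 + K{\left(-39 \right)} = \frac{16}{24} \cdot 758 + 1 = 16 \cdot \frac{1}{24} \cdot 758 + 1 = \frac{2}{3} \cdot 758 + 1 = \frac{1516}{3} + 1 = \frac{1519}{3}$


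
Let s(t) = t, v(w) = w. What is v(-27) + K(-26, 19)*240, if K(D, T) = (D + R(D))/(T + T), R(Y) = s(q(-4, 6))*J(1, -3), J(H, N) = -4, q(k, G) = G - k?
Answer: -8433/19 ≈ -443.84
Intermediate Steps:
R(Y) = -40 (R(Y) = (6 - 1*(-4))*(-4) = (6 + 4)*(-4) = 10*(-4) = -40)
K(D, T) = (-40 + D)/(2*T) (K(D, T) = (D - 40)/(T + T) = (-40 + D)/((2*T)) = (-40 + D)*(1/(2*T)) = (-40 + D)/(2*T))
v(-27) + K(-26, 19)*240 = -27 + ((½)*(-40 - 26)/19)*240 = -27 + ((½)*(1/19)*(-66))*240 = -27 - 33/19*240 = -27 - 7920/19 = -8433/19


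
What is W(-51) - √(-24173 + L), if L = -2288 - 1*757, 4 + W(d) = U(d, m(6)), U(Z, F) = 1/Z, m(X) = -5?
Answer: -205/51 - I*√27218 ≈ -4.0196 - 164.98*I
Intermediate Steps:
U(Z, F) = 1/Z
W(d) = -4 + 1/d
L = -3045 (L = -2288 - 757 = -3045)
W(-51) - √(-24173 + L) = (-4 + 1/(-51)) - √(-24173 - 3045) = (-4 - 1/51) - √(-27218) = -205/51 - I*√27218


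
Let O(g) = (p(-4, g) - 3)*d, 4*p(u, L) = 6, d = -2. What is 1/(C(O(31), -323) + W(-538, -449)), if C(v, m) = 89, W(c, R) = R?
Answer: -1/360 ≈ -0.0027778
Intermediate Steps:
p(u, L) = 3/2 (p(u, L) = (¼)*6 = 3/2)
O(g) = 3 (O(g) = (3/2 - 3)*(-2) = -3/2*(-2) = 3)
1/(C(O(31), -323) + W(-538, -449)) = 1/(89 - 449) = 1/(-360) = -1/360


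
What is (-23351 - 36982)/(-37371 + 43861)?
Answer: -60333/6490 ≈ -9.2963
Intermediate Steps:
(-23351 - 36982)/(-37371 + 43861) = -60333/6490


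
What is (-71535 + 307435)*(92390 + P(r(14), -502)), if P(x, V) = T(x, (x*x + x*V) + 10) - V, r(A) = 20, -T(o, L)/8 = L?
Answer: 40086958800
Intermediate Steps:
T(o, L) = -8*L
P(x, V) = -80 - V - 8*x**2 - 8*V*x (P(x, V) = -8*((x*x + x*V) + 10) - V = -8*((x**2 + V*x) + 10) - V = -8*(10 + x**2 + V*x) - V = (-80 - 8*x**2 - 8*V*x) - V = -80 - V - 8*x**2 - 8*V*x)
(-71535 + 307435)*(92390 + P(r(14), -502)) = (-71535 + 307435)*(92390 + (-80 - 1*(-502) - 8*20**2 - 8*(-502)*20)) = 235900*(92390 + (-80 + 502 - 8*400 + 80320)) = 235900*(92390 + (-80 + 502 - 3200 + 80320)) = 235900*(92390 + 77542) = 235900*169932 = 40086958800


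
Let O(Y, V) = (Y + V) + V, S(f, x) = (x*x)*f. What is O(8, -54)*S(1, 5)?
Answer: -2500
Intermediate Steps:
S(f, x) = f*x² (S(f, x) = x²*f = f*x²)
O(Y, V) = Y + 2*V (O(Y, V) = (V + Y) + V = Y + 2*V)
O(8, -54)*S(1, 5) = (8 + 2*(-54))*(1*5²) = (8 - 108)*(1*25) = -100*25 = -2500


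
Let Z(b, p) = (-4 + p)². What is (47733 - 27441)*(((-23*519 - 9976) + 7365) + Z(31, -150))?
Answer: 186037056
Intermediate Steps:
(47733 - 27441)*(((-23*519 - 9976) + 7365) + Z(31, -150)) = (47733 - 27441)*(((-23*519 - 9976) + 7365) + (-4 - 150)²) = 20292*(((-11937 - 9976) + 7365) + (-154)²) = 20292*((-21913 + 7365) + 23716) = 20292*(-14548 + 23716) = 20292*9168 = 186037056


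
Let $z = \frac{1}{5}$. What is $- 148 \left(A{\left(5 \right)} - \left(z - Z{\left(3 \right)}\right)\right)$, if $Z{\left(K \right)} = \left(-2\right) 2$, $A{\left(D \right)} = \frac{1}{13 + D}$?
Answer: $\frac{27602}{45} \approx 613.38$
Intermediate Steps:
$z = \frac{1}{5} \approx 0.2$
$Z{\left(K \right)} = -4$
$- 148 \left(A{\left(5 \right)} - \left(z - Z{\left(3 \right)}\right)\right) = - 148 \left(\frac{1}{13 + 5} - \frac{21}{5}\right) = - 148 \left(\frac{1}{18} - \frac{21}{5}\right) = \left(-148\right) \left(- \frac{373}{90}\right) = \frac{27602}{45}$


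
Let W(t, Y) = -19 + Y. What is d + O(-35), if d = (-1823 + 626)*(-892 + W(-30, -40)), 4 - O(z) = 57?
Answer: 1138294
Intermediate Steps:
O(z) = -53 (O(z) = 4 - 1*57 = 4 - 57 = -53)
d = 1138347 (d = (-1823 + 626)*(-892 + (-19 - 40)) = -1197*(-892 - 59) = -1197*(-951) = 1138347)
d + O(-35) = 1138347 - 53 = 1138294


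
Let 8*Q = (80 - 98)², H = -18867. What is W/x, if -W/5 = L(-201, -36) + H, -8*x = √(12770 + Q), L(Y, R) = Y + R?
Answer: -764160*√51242/25621 ≈ -6751.5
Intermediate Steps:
L(Y, R) = R + Y
Q = 81/2 (Q = (80 - 98)²/8 = (⅛)*(-18)² = (⅛)*324 = 81/2 ≈ 40.500)
x = -√51242/16 (x = -√(12770 + 81/2)/8 = -√51242/16 ≈ -14.148)
W = 95520 (W = -5*((-36 - 201) - 18867) = -5*(-237 - 18867) = -5*(-19104) = 95520)
W/x = 95520/((-√51242/16)) = 95520*(-8*√51242/25621) = -764160*√51242/25621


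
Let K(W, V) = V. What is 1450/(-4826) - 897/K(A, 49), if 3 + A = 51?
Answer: -2199986/118237 ≈ -18.607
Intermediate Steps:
A = 48 (A = -3 + 51 = 48)
1450/(-4826) - 897/K(A, 49) = 1450/(-4826) - 897/49 = 1450*(-1/4826) - 897*1/49 = -725/2413 - 897/49 = -2199986/118237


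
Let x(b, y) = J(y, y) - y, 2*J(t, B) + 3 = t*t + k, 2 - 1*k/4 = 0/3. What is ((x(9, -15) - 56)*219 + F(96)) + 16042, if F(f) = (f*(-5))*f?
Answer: -13832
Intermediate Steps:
k = 8 (k = 8 - 0/3 = 8 - 4*0 = 8 + 0 = 8)
J(t, B) = 5/2 + t**2/2 (J(t, B) = -3/2 + (t*t + 8)/2 = -3/2 + (t**2 + 8)/2 = -3/2 + (8 + t**2)/2 = -3/2 + (4 + t**2/2) = 5/2 + t**2/2)
x(b, y) = 5/2 + y**2/2 - y (x(b, y) = (5/2 + y**2/2) - y = 5/2 + y**2/2 - y)
F(f) = -5*f**2 (F(f) = (-5*f)*f = -5*f**2)
((x(9, -15) - 56)*219 + F(96)) + 16042 = (((5/2 + (1/2)*(-15)**2 - 1*(-15)) - 56)*219 - 5*96**2) + 16042 = (((5/2 + (1/2)*225 + 15) - 56)*219 - 5*9216) + 16042 = (((5/2 + 225/2 + 15) - 56)*219 - 46080) + 16042 = ((130 - 56)*219 - 46080) + 16042 = (74*219 - 46080) + 16042 = (16206 - 46080) + 16042 = -29874 + 16042 = -13832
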